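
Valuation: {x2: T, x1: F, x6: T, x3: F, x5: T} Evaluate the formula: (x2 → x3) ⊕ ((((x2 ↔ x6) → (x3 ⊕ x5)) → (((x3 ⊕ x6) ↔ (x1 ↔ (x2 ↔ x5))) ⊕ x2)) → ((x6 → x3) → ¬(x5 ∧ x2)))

T

x2 → x3 = T → F = F
x2 ↔ x6 = T ↔ T = T
x3 ⊕ x5 = F ⊕ T = T
(x2 ↔ x6) → (x3 ⊕ x5) = T → T = T
x3 ⊕ x6 = F ⊕ T = T
x2 ↔ x5 = T ↔ T = T
x1 ↔ (x2 ↔ x5) = F ↔ T = F
(x3 ⊕ x6) ↔ (x1 ↔ (x2 ↔ x5)) = T ↔ F = F
((x3 ⊕ x6) ↔ (x1 ↔ (x2 ↔ x5))) ⊕ x2 = F ⊕ T = T
((x2 ↔ x6) → (x3 ⊕ x5)) → (((x3 ⊕ x6) ↔ (x1 ↔ (x2 ↔ x5))) ⊕ x2) = T → T = T
x6 → x3 = T → F = F
x5 ∧ x2 = T ∧ T = T
¬(x5 ∧ x2) = ¬T = F
(x6 → x3) → ¬(x5 ∧ x2) = F → F = T
(((x2 ↔ x6) → (x3 ⊕ x5)) → (((x3 ⊕ x6) ↔ (x1 ↔ (x2 ↔ x5))) ⊕ x2)) → ((x6 → x3) → ¬(x5 ∧ x2)) = T → T = T
(x2 → x3) ⊕ ((((x2 ↔ x6) → (x3 ⊕ x5)) → (((x3 ⊕ x6) ↔ (x1 ↔ (x2 ↔ x5))) ⊕ x2)) → ((x6 → x3) → ¬(x5 ∧ x2))) = F ⊕ T = T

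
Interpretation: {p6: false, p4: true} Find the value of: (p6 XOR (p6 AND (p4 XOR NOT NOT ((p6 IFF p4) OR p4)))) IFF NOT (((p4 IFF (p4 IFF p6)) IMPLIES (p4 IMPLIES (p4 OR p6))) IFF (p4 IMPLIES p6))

Substituting p6=false, p4=true:
p6 IFF p4 = false IFF true = false
(p6 IFF p4) OR p4 = false OR true = true
NOT ((p6 IFF p4) OR p4) = NOT true = false
NOT NOT ((p6 IFF p4) OR p4) = NOT false = true
p4 XOR NOT NOT ((p6 IFF p4) OR p4) = true XOR true = false
p6 AND (p4 XOR NOT NOT ((p6 IFF p4) OR p4)) = false AND false = false
p6 XOR (p6 AND (p4 XOR NOT NOT ((p6 IFF p4) OR p4))) = false XOR false = false
p4 IFF p6 = true IFF false = false
p4 IFF (p4 IFF p6) = true IFF false = false
p4 OR p6 = true OR false = true
p4 IMPLIES (p4 OR p6) = true IMPLIES true = true
(p4 IFF (p4 IFF p6)) IMPLIES (p4 IMPLIES (p4 OR p6)) = false IMPLIES true = true
p4 IMPLIES p6 = true IMPLIES false = false
((p4 IFF (p4 IFF p6)) IMPLIES (p4 IMPLIES (p4 OR p6))) IFF (p4 IMPLIES p6) = true IFF false = false
NOT (((p4 IFF (p4 IFF p6)) IMPLIES (p4 IMPLIES (p4 OR p6))) IFF (p4 IMPLIES p6)) = NOT false = true
(p6 XOR (p6 AND (p4 XOR NOT NOT ((p6 IFF p4) OR p4)))) IFF NOT (((p4 IFF (p4 IFF p6)) IMPLIES (p4 IMPLIES (p4 OR p6))) IFF (p4 IMPLIES p6)) = false IFF true = false

false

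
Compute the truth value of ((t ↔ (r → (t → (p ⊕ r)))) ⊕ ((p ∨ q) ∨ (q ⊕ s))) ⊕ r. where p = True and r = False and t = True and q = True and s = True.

False

p ⊕ r = True ⊕ False = True
t → (p ⊕ r) = True → True = True
r → (t → (p ⊕ r)) = False → True = True
t ↔ (r → (t → (p ⊕ r))) = True ↔ True = True
p ∨ q = True ∨ True = True
q ⊕ s = True ⊕ True = False
(p ∨ q) ∨ (q ⊕ s) = True ∨ False = True
(t ↔ (r → (t → (p ⊕ r)))) ⊕ ((p ∨ q) ∨ (q ⊕ s)) = True ⊕ True = False
((t ↔ (r → (t → (p ⊕ r)))) ⊕ ((p ∨ q) ∨ (q ⊕ s))) ⊕ r = False ⊕ False = False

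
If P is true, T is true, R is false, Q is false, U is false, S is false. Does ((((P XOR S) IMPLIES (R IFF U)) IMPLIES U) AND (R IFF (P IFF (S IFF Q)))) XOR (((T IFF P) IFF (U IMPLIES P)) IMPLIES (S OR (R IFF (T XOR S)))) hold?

False

Substituting P=True, T=True, R=False, Q=False, U=False, S=False:
P XOR S = True XOR False = True
R IFF U = False IFF False = True
(P XOR S) IMPLIES (R IFF U) = True IMPLIES True = True
((P XOR S) IMPLIES (R IFF U)) IMPLIES U = True IMPLIES False = False
S IFF Q = False IFF False = True
P IFF (S IFF Q) = True IFF True = True
R IFF (P IFF (S IFF Q)) = False IFF True = False
(((P XOR S) IMPLIES (R IFF U)) IMPLIES U) AND (R IFF (P IFF (S IFF Q))) = False AND False = False
T IFF P = True IFF True = True
U IMPLIES P = False IMPLIES True = True
(T IFF P) IFF (U IMPLIES P) = True IFF True = True
T XOR S = True XOR False = True
R IFF (T XOR S) = False IFF True = False
S OR (R IFF (T XOR S)) = False OR False = False
((T IFF P) IFF (U IMPLIES P)) IMPLIES (S OR (R IFF (T XOR S))) = True IMPLIES False = False
((((P XOR S) IMPLIES (R IFF U)) IMPLIES U) AND (R IFF (P IFF (S IFF Q)))) XOR (((T IFF P) IFF (U IMPLIES P)) IMPLIES (S OR (R IFF (T XOR S)))) = False XOR False = False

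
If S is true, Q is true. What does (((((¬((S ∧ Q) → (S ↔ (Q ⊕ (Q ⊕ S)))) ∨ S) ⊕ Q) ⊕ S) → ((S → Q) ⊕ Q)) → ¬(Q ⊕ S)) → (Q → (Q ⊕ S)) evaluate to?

Substituting S=True, Q=True:
S ∧ Q = True ∧ True = True
Q ⊕ S = True ⊕ True = False
Q ⊕ (Q ⊕ S) = True ⊕ False = True
S ↔ (Q ⊕ (Q ⊕ S)) = True ↔ True = True
(S ∧ Q) → (S ↔ (Q ⊕ (Q ⊕ S))) = True → True = True
¬((S ∧ Q) → (S ↔ (Q ⊕ (Q ⊕ S)))) = ¬True = False
¬((S ∧ Q) → (S ↔ (Q ⊕ (Q ⊕ S)))) ∨ S = False ∨ True = True
(¬((S ∧ Q) → (S ↔ (Q ⊕ (Q ⊕ S)))) ∨ S) ⊕ Q = True ⊕ True = False
((¬((S ∧ Q) → (S ↔ (Q ⊕ (Q ⊕ S)))) ∨ S) ⊕ Q) ⊕ S = False ⊕ True = True
S → Q = True → True = True
(S → Q) ⊕ Q = True ⊕ True = False
(((¬((S ∧ Q) → (S ↔ (Q ⊕ (Q ⊕ S)))) ∨ S) ⊕ Q) ⊕ S) → ((S → Q) ⊕ Q) = True → False = False
Q ⊕ S = True ⊕ True = False
¬(Q ⊕ S) = ¬False = True
((((¬((S ∧ Q) → (S ↔ (Q ⊕ (Q ⊕ S)))) ∨ S) ⊕ Q) ⊕ S) → ((S → Q) ⊕ Q)) → ¬(Q ⊕ S) = False → True = True
Q ⊕ S = True ⊕ True = False
Q → (Q ⊕ S) = True → False = False
(((((¬((S ∧ Q) → (S ↔ (Q ⊕ (Q ⊕ S)))) ∨ S) ⊕ Q) ⊕ S) → ((S → Q) ⊕ Q)) → ¬(Q ⊕ S)) → (Q → (Q ⊕ S)) = True → False = False

False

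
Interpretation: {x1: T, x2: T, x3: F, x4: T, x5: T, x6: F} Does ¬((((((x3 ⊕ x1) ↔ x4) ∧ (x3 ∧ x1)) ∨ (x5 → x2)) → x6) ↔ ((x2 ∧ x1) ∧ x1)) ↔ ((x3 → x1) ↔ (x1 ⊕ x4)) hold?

F

x3 ⊕ x1 = F ⊕ T = T
(x3 ⊕ x1) ↔ x4 = T ↔ T = T
x3 ∧ x1 = F ∧ T = F
((x3 ⊕ x1) ↔ x4) ∧ (x3 ∧ x1) = T ∧ F = F
x5 → x2 = T → T = T
(((x3 ⊕ x1) ↔ x4) ∧ (x3 ∧ x1)) ∨ (x5 → x2) = F ∨ T = T
((((x3 ⊕ x1) ↔ x4) ∧ (x3 ∧ x1)) ∨ (x5 → x2)) → x6 = T → F = F
x2 ∧ x1 = T ∧ T = T
(x2 ∧ x1) ∧ x1 = T ∧ T = T
(((((x3 ⊕ x1) ↔ x4) ∧ (x3 ∧ x1)) ∨ (x5 → x2)) → x6) ↔ ((x2 ∧ x1) ∧ x1) = F ↔ T = F
¬((((((x3 ⊕ x1) ↔ x4) ∧ (x3 ∧ x1)) ∨ (x5 → x2)) → x6) ↔ ((x2 ∧ x1) ∧ x1)) = ¬F = T
x3 → x1 = F → T = T
x1 ⊕ x4 = T ⊕ T = F
(x3 → x1) ↔ (x1 ⊕ x4) = T ↔ F = F
¬((((((x3 ⊕ x1) ↔ x4) ∧ (x3 ∧ x1)) ∨ (x5 → x2)) → x6) ↔ ((x2 ∧ x1) ∧ x1)) ↔ ((x3 → x1) ↔ (x1 ⊕ x4)) = T ↔ F = F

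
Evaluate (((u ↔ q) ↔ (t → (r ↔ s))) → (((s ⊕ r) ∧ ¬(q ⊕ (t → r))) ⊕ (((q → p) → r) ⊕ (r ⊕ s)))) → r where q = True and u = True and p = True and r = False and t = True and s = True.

False

u ↔ q = True ↔ True = True
r ↔ s = False ↔ True = False
t → (r ↔ s) = True → False = False
(u ↔ q) ↔ (t → (r ↔ s)) = True ↔ False = False
s ⊕ r = True ⊕ False = True
t → r = True → False = False
q ⊕ (t → r) = True ⊕ False = True
¬(q ⊕ (t → r)) = ¬True = False
(s ⊕ r) ∧ ¬(q ⊕ (t → r)) = True ∧ False = False
q → p = True → True = True
(q → p) → r = True → False = False
r ⊕ s = False ⊕ True = True
((q → p) → r) ⊕ (r ⊕ s) = False ⊕ True = True
((s ⊕ r) ∧ ¬(q ⊕ (t → r))) ⊕ (((q → p) → r) ⊕ (r ⊕ s)) = False ⊕ True = True
((u ↔ q) ↔ (t → (r ↔ s))) → (((s ⊕ r) ∧ ¬(q ⊕ (t → r))) ⊕ (((q → p) → r) ⊕ (r ⊕ s))) = False → True = True
(((u ↔ q) ↔ (t → (r ↔ s))) → (((s ⊕ r) ∧ ¬(q ⊕ (t → r))) ⊕ (((q → p) → r) ⊕ (r ⊕ s)))) → r = True → False = False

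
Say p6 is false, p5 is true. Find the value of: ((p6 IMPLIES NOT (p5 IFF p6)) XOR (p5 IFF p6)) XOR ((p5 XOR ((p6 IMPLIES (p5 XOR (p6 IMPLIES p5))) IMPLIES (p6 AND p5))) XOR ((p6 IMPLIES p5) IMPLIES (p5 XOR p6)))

T

p5 IFF p6 = T IFF F = F
NOT (p5 IFF p6) = NOT F = T
p6 IMPLIES NOT (p5 IFF p6) = F IMPLIES T = T
p5 IFF p6 = T IFF F = F
(p6 IMPLIES NOT (p5 IFF p6)) XOR (p5 IFF p6) = T XOR F = T
p6 IMPLIES p5 = F IMPLIES T = T
p5 XOR (p6 IMPLIES p5) = T XOR T = F
p6 IMPLIES (p5 XOR (p6 IMPLIES p5)) = F IMPLIES F = T
p6 AND p5 = F AND T = F
(p6 IMPLIES (p5 XOR (p6 IMPLIES p5))) IMPLIES (p6 AND p5) = T IMPLIES F = F
p5 XOR ((p6 IMPLIES (p5 XOR (p6 IMPLIES p5))) IMPLIES (p6 AND p5)) = T XOR F = T
p6 IMPLIES p5 = F IMPLIES T = T
p5 XOR p6 = T XOR F = T
(p6 IMPLIES p5) IMPLIES (p5 XOR p6) = T IMPLIES T = T
(p5 XOR ((p6 IMPLIES (p5 XOR (p6 IMPLIES p5))) IMPLIES (p6 AND p5))) XOR ((p6 IMPLIES p5) IMPLIES (p5 XOR p6)) = T XOR T = F
((p6 IMPLIES NOT (p5 IFF p6)) XOR (p5 IFF p6)) XOR ((p5 XOR ((p6 IMPLIES (p5 XOR (p6 IMPLIES p5))) IMPLIES (p6 AND p5))) XOR ((p6 IMPLIES p5) IMPLIES (p5 XOR p6))) = T XOR F = T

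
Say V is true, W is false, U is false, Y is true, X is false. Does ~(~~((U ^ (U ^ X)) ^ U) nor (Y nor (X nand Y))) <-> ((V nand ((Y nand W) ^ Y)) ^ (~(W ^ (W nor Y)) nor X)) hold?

U ^ X = False ^ False = False
U ^ (U ^ X) = False ^ False = False
(U ^ (U ^ X)) ^ U = False ^ False = False
~((U ^ (U ^ X)) ^ U) = ~False = True
~~((U ^ (U ^ X)) ^ U) = ~True = False
X nand Y = False nand True = True
Y nor (X nand Y) = True nor True = False
~~((U ^ (U ^ X)) ^ U) nor (Y nor (X nand Y)) = False nor False = True
~(~~((U ^ (U ^ X)) ^ U) nor (Y nor (X nand Y))) = ~True = False
Y nand W = True nand False = True
(Y nand W) ^ Y = True ^ True = False
V nand ((Y nand W) ^ Y) = True nand False = True
W nor Y = False nor True = False
W ^ (W nor Y) = False ^ False = False
~(W ^ (W nor Y)) = ~False = True
~(W ^ (W nor Y)) nor X = True nor False = False
(V nand ((Y nand W) ^ Y)) ^ (~(W ^ (W nor Y)) nor X) = True ^ False = True
~(~~((U ^ (U ^ X)) ^ U) nor (Y nor (X nand Y))) <-> ((V nand ((Y nand W) ^ Y)) ^ (~(W ^ (W nor Y)) nor X)) = False <-> True = False

False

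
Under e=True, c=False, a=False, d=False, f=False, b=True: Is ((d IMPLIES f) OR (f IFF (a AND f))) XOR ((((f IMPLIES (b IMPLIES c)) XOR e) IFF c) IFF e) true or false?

False

d IMPLIES f = False IMPLIES False = True
a AND f = False AND False = False
f IFF (a AND f) = False IFF False = True
(d IMPLIES f) OR (f IFF (a AND f)) = True OR True = True
b IMPLIES c = True IMPLIES False = False
f IMPLIES (b IMPLIES c) = False IMPLIES False = True
(f IMPLIES (b IMPLIES c)) XOR e = True XOR True = False
((f IMPLIES (b IMPLIES c)) XOR e) IFF c = False IFF False = True
(((f IMPLIES (b IMPLIES c)) XOR e) IFF c) IFF e = True IFF True = True
((d IMPLIES f) OR (f IFF (a AND f))) XOR ((((f IMPLIES (b IMPLIES c)) XOR e) IFF c) IFF e) = True XOR True = False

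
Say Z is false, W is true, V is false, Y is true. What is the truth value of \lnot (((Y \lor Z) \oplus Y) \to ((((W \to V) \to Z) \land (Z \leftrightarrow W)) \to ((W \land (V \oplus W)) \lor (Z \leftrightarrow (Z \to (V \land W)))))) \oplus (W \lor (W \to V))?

Y \lor Z = T \lor F = T
(Y \lor Z) \oplus Y = T \oplus T = F
W \to V = T \to F = F
(W \to V) \to Z = F \to F = T
Z \leftrightarrow W = F \leftrightarrow T = F
((W \to V) \to Z) \land (Z \leftrightarrow W) = T \land F = F
V \oplus W = F \oplus T = T
W \land (V \oplus W) = T \land T = T
V \land W = F \land T = F
Z \to (V \land W) = F \to F = T
Z \leftrightarrow (Z \to (V \land W)) = F \leftrightarrow T = F
(W \land (V \oplus W)) \lor (Z \leftrightarrow (Z \to (V \land W))) = T \lor F = T
(((W \to V) \to Z) \land (Z \leftrightarrow W)) \to ((W \land (V \oplus W)) \lor (Z \leftrightarrow (Z \to (V \land W)))) = F \to T = T
((Y \lor Z) \oplus Y) \to ((((W \to V) \to Z) \land (Z \leftrightarrow W)) \to ((W \land (V \oplus W)) \lor (Z \leftrightarrow (Z \to (V \land W))))) = F \to T = T
\lnot (((Y \lor Z) \oplus Y) \to ((((W \to V) \to Z) \land (Z \leftrightarrow W)) \to ((W \land (V \oplus W)) \lor (Z \leftrightarrow (Z \to (V \land W)))))) = \lnot T = F
W \to V = T \to F = F
W \lor (W \to V) = T \lor F = T
\lnot (((Y \lor Z) \oplus Y) \to ((((W \to V) \to Z) \land (Z \leftrightarrow W)) \to ((W \land (V \oplus W)) \lor (Z \leftrightarrow (Z \to (V \land W)))))) \oplus (W \lor (W \to V)) = F \oplus T = T

T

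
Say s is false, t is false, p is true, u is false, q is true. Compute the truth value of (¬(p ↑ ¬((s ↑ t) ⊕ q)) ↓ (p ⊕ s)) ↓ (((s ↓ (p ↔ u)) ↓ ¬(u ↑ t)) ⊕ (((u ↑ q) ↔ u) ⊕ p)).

s ↑ t = False ↑ False = True
(s ↑ t) ⊕ q = True ⊕ True = False
¬((s ↑ t) ⊕ q) = ¬False = True
p ↑ ¬((s ↑ t) ⊕ q) = True ↑ True = False
¬(p ↑ ¬((s ↑ t) ⊕ q)) = ¬False = True
p ⊕ s = True ⊕ False = True
¬(p ↑ ¬((s ↑ t) ⊕ q)) ↓ (p ⊕ s) = True ↓ True = False
p ↔ u = True ↔ False = False
s ↓ (p ↔ u) = False ↓ False = True
u ↑ t = False ↑ False = True
¬(u ↑ t) = ¬True = False
(s ↓ (p ↔ u)) ↓ ¬(u ↑ t) = True ↓ False = False
u ↑ q = False ↑ True = True
(u ↑ q) ↔ u = True ↔ False = False
((u ↑ q) ↔ u) ⊕ p = False ⊕ True = True
((s ↓ (p ↔ u)) ↓ ¬(u ↑ t)) ⊕ (((u ↑ q) ↔ u) ⊕ p) = False ⊕ True = True
(¬(p ↑ ¬((s ↑ t) ⊕ q)) ↓ (p ⊕ s)) ↓ (((s ↓ (p ↔ u)) ↓ ¬(u ↑ t)) ⊕ (((u ↑ q) ↔ u) ⊕ p)) = False ↓ True = False

False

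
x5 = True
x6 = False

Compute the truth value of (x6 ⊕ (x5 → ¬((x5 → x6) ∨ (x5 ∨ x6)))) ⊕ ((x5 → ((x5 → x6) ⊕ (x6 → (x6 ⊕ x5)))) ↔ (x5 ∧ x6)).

x5 → x6 = True → False = False
x5 ∨ x6 = True ∨ False = True
(x5 → x6) ∨ (x5 ∨ x6) = False ∨ True = True
¬((x5 → x6) ∨ (x5 ∨ x6)) = ¬True = False
x5 → ¬((x5 → x6) ∨ (x5 ∨ x6)) = True → False = False
x6 ⊕ (x5 → ¬((x5 → x6) ∨ (x5 ∨ x6))) = False ⊕ False = False
x5 → x6 = True → False = False
x6 ⊕ x5 = False ⊕ True = True
x6 → (x6 ⊕ x5) = False → True = True
(x5 → x6) ⊕ (x6 → (x6 ⊕ x5)) = False ⊕ True = True
x5 → ((x5 → x6) ⊕ (x6 → (x6 ⊕ x5))) = True → True = True
x5 ∧ x6 = True ∧ False = False
(x5 → ((x5 → x6) ⊕ (x6 → (x6 ⊕ x5)))) ↔ (x5 ∧ x6) = True ↔ False = False
(x6 ⊕ (x5 → ¬((x5 → x6) ∨ (x5 ∨ x6)))) ⊕ ((x5 → ((x5 → x6) ⊕ (x6 → (x6 ⊕ x5)))) ↔ (x5 ∧ x6)) = False ⊕ False = False

False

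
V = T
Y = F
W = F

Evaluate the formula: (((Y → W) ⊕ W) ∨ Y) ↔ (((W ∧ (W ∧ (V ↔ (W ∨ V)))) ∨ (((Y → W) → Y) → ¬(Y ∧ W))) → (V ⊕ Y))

T

Substituting V=T, Y=F, W=F:
Y → W = F → F = T
(Y → W) ⊕ W = T ⊕ F = T
((Y → W) ⊕ W) ∨ Y = T ∨ F = T
W ∨ V = F ∨ T = T
V ↔ (W ∨ V) = T ↔ T = T
W ∧ (V ↔ (W ∨ V)) = F ∧ T = F
W ∧ (W ∧ (V ↔ (W ∨ V))) = F ∧ F = F
Y → W = F → F = T
(Y → W) → Y = T → F = F
Y ∧ W = F ∧ F = F
¬(Y ∧ W) = ¬F = T
((Y → W) → Y) → ¬(Y ∧ W) = F → T = T
(W ∧ (W ∧ (V ↔ (W ∨ V)))) ∨ (((Y → W) → Y) → ¬(Y ∧ W)) = F ∨ T = T
V ⊕ Y = T ⊕ F = T
((W ∧ (W ∧ (V ↔ (W ∨ V)))) ∨ (((Y → W) → Y) → ¬(Y ∧ W))) → (V ⊕ Y) = T → T = T
(((Y → W) ⊕ W) ∨ Y) ↔ (((W ∧ (W ∧ (V ↔ (W ∨ V)))) ∨ (((Y → W) → Y) → ¬(Y ∧ W))) → (V ⊕ Y)) = T ↔ T = T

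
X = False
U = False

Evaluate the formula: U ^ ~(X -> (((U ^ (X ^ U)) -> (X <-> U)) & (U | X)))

False

Substituting X=False, U=False:
X ^ U = False ^ False = False
U ^ (X ^ U) = False ^ False = False
X <-> U = False <-> False = True
(U ^ (X ^ U)) -> (X <-> U) = False -> True = True
U | X = False | False = False
((U ^ (X ^ U)) -> (X <-> U)) & (U | X) = True & False = False
X -> (((U ^ (X ^ U)) -> (X <-> U)) & (U | X)) = False -> False = True
~(X -> (((U ^ (X ^ U)) -> (X <-> U)) & (U | X))) = ~True = False
U ^ ~(X -> (((U ^ (X ^ U)) -> (X <-> U)) & (U | X))) = False ^ False = False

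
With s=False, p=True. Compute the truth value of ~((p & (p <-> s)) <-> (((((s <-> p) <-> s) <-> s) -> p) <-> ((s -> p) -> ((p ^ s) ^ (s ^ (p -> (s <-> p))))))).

p <-> s = True <-> False = False
p & (p <-> s) = True & False = False
s <-> p = False <-> True = False
(s <-> p) <-> s = False <-> False = True
((s <-> p) <-> s) <-> s = True <-> False = False
(((s <-> p) <-> s) <-> s) -> p = False -> True = True
s -> p = False -> True = True
p ^ s = True ^ False = True
s <-> p = False <-> True = False
p -> (s <-> p) = True -> False = False
s ^ (p -> (s <-> p)) = False ^ False = False
(p ^ s) ^ (s ^ (p -> (s <-> p))) = True ^ False = True
(s -> p) -> ((p ^ s) ^ (s ^ (p -> (s <-> p)))) = True -> True = True
((((s <-> p) <-> s) <-> s) -> p) <-> ((s -> p) -> ((p ^ s) ^ (s ^ (p -> (s <-> p))))) = True <-> True = True
(p & (p <-> s)) <-> (((((s <-> p) <-> s) <-> s) -> p) <-> ((s -> p) -> ((p ^ s) ^ (s ^ (p -> (s <-> p)))))) = False <-> True = False
~((p & (p <-> s)) <-> (((((s <-> p) <-> s) <-> s) -> p) <-> ((s -> p) -> ((p ^ s) ^ (s ^ (p -> (s <-> p))))))) = ~False = True

True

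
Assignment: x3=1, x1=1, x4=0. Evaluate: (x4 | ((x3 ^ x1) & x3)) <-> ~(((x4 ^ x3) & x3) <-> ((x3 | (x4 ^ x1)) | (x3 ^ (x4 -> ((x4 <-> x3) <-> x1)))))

x3 ^ x1 = 1 ^ 1 = 0
(x3 ^ x1) & x3 = 0 & 1 = 0
x4 | ((x3 ^ x1) & x3) = 0 | 0 = 0
x4 ^ x3 = 0 ^ 1 = 1
(x4 ^ x3) & x3 = 1 & 1 = 1
x4 ^ x1 = 0 ^ 1 = 1
x3 | (x4 ^ x1) = 1 | 1 = 1
x4 <-> x3 = 0 <-> 1 = 0
(x4 <-> x3) <-> x1 = 0 <-> 1 = 0
x4 -> ((x4 <-> x3) <-> x1) = 0 -> 0 = 1
x3 ^ (x4 -> ((x4 <-> x3) <-> x1)) = 1 ^ 1 = 0
(x3 | (x4 ^ x1)) | (x3 ^ (x4 -> ((x4 <-> x3) <-> x1))) = 1 | 0 = 1
((x4 ^ x3) & x3) <-> ((x3 | (x4 ^ x1)) | (x3 ^ (x4 -> ((x4 <-> x3) <-> x1)))) = 1 <-> 1 = 1
~(((x4 ^ x3) & x3) <-> ((x3 | (x4 ^ x1)) | (x3 ^ (x4 -> ((x4 <-> x3) <-> x1))))) = ~1 = 0
(x4 | ((x3 ^ x1) & x3)) <-> ~(((x4 ^ x3) & x3) <-> ((x3 | (x4 ^ x1)) | (x3 ^ (x4 -> ((x4 <-> x3) <-> x1))))) = 0 <-> 0 = 1

1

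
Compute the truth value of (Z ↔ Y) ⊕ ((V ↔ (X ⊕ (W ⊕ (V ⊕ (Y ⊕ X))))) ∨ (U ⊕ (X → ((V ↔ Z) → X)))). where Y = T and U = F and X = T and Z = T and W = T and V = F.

F

Substituting Y=T, U=F, X=T, Z=T, W=T, V=F:
Z ↔ Y = T ↔ T = T
Y ⊕ X = T ⊕ T = F
V ⊕ (Y ⊕ X) = F ⊕ F = F
W ⊕ (V ⊕ (Y ⊕ X)) = T ⊕ F = T
X ⊕ (W ⊕ (V ⊕ (Y ⊕ X))) = T ⊕ T = F
V ↔ (X ⊕ (W ⊕ (V ⊕ (Y ⊕ X)))) = F ↔ F = T
V ↔ Z = F ↔ T = F
(V ↔ Z) → X = F → T = T
X → ((V ↔ Z) → X) = T → T = T
U ⊕ (X → ((V ↔ Z) → X)) = F ⊕ T = T
(V ↔ (X ⊕ (W ⊕ (V ⊕ (Y ⊕ X))))) ∨ (U ⊕ (X → ((V ↔ Z) → X))) = T ∨ T = T
(Z ↔ Y) ⊕ ((V ↔ (X ⊕ (W ⊕ (V ⊕ (Y ⊕ X))))) ∨ (U ⊕ (X → ((V ↔ Z) → X)))) = T ⊕ T = F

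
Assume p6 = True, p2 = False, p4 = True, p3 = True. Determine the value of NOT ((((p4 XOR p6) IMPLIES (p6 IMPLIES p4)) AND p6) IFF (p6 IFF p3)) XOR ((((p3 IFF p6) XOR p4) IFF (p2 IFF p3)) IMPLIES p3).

True

p4 XOR p6 = True XOR True = False
p6 IMPLIES p4 = True IMPLIES True = True
(p4 XOR p6) IMPLIES (p6 IMPLIES p4) = False IMPLIES True = True
((p4 XOR p6) IMPLIES (p6 IMPLIES p4)) AND p6 = True AND True = True
p6 IFF p3 = True IFF True = True
(((p4 XOR p6) IMPLIES (p6 IMPLIES p4)) AND p6) IFF (p6 IFF p3) = True IFF True = True
NOT ((((p4 XOR p6) IMPLIES (p6 IMPLIES p4)) AND p6) IFF (p6 IFF p3)) = NOT True = False
p3 IFF p6 = True IFF True = True
(p3 IFF p6) XOR p4 = True XOR True = False
p2 IFF p3 = False IFF True = False
((p3 IFF p6) XOR p4) IFF (p2 IFF p3) = False IFF False = True
(((p3 IFF p6) XOR p4) IFF (p2 IFF p3)) IMPLIES p3 = True IMPLIES True = True
NOT ((((p4 XOR p6) IMPLIES (p6 IMPLIES p4)) AND p6) IFF (p6 IFF p3)) XOR ((((p3 IFF p6) XOR p4) IFF (p2 IFF p3)) IMPLIES p3) = False XOR True = True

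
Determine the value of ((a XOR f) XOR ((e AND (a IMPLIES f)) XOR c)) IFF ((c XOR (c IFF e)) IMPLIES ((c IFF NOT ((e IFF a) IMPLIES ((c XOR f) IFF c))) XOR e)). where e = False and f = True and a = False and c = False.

a XOR f = False XOR True = True
a IMPLIES f = False IMPLIES True = True
e AND (a IMPLIES f) = False AND True = False
(e AND (a IMPLIES f)) XOR c = False XOR False = False
(a XOR f) XOR ((e AND (a IMPLIES f)) XOR c) = True XOR False = True
c IFF e = False IFF False = True
c XOR (c IFF e) = False XOR True = True
e IFF a = False IFF False = True
c XOR f = False XOR True = True
(c XOR f) IFF c = True IFF False = False
(e IFF a) IMPLIES ((c XOR f) IFF c) = True IMPLIES False = False
NOT ((e IFF a) IMPLIES ((c XOR f) IFF c)) = NOT False = True
c IFF NOT ((e IFF a) IMPLIES ((c XOR f) IFF c)) = False IFF True = False
(c IFF NOT ((e IFF a) IMPLIES ((c XOR f) IFF c))) XOR e = False XOR False = False
(c XOR (c IFF e)) IMPLIES ((c IFF NOT ((e IFF a) IMPLIES ((c XOR f) IFF c))) XOR e) = True IMPLIES False = False
((a XOR f) XOR ((e AND (a IMPLIES f)) XOR c)) IFF ((c XOR (c IFF e)) IMPLIES ((c IFF NOT ((e IFF a) IMPLIES ((c XOR f) IFF c))) XOR e)) = True IFF False = False

False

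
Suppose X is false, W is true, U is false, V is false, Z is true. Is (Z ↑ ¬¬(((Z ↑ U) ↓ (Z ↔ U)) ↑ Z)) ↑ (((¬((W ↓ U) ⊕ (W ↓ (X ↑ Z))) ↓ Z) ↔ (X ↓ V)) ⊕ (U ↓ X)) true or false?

True

Z ↑ U = True ↑ False = True
Z ↔ U = True ↔ False = False
(Z ↑ U) ↓ (Z ↔ U) = True ↓ False = False
((Z ↑ U) ↓ (Z ↔ U)) ↑ Z = False ↑ True = True
¬(((Z ↑ U) ↓ (Z ↔ U)) ↑ Z) = ¬True = False
¬¬(((Z ↑ U) ↓ (Z ↔ U)) ↑ Z) = ¬False = True
Z ↑ ¬¬(((Z ↑ U) ↓ (Z ↔ U)) ↑ Z) = True ↑ True = False
W ↓ U = True ↓ False = False
X ↑ Z = False ↑ True = True
W ↓ (X ↑ Z) = True ↓ True = False
(W ↓ U) ⊕ (W ↓ (X ↑ Z)) = False ⊕ False = False
¬((W ↓ U) ⊕ (W ↓ (X ↑ Z))) = ¬False = True
¬((W ↓ U) ⊕ (W ↓ (X ↑ Z))) ↓ Z = True ↓ True = False
X ↓ V = False ↓ False = True
(¬((W ↓ U) ⊕ (W ↓ (X ↑ Z))) ↓ Z) ↔ (X ↓ V) = False ↔ True = False
U ↓ X = False ↓ False = True
((¬((W ↓ U) ⊕ (W ↓ (X ↑ Z))) ↓ Z) ↔ (X ↓ V)) ⊕ (U ↓ X) = False ⊕ True = True
(Z ↑ ¬¬(((Z ↑ U) ↓ (Z ↔ U)) ↑ Z)) ↑ (((¬((W ↓ U) ⊕ (W ↓ (X ↑ Z))) ↓ Z) ↔ (X ↓ V)) ⊕ (U ↓ X)) = False ↑ True = True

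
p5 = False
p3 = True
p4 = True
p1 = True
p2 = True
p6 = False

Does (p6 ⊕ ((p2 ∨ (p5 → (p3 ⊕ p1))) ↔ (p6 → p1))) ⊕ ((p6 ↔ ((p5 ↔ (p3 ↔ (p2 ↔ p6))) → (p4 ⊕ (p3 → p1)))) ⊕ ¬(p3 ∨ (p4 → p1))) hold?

False

p3 ⊕ p1 = True ⊕ True = False
p5 → (p3 ⊕ p1) = False → False = True
p2 ∨ (p5 → (p3 ⊕ p1)) = True ∨ True = True
p6 → p1 = False → True = True
(p2 ∨ (p5 → (p3 ⊕ p1))) ↔ (p6 → p1) = True ↔ True = True
p6 ⊕ ((p2 ∨ (p5 → (p3 ⊕ p1))) ↔ (p6 → p1)) = False ⊕ True = True
p2 ↔ p6 = True ↔ False = False
p3 ↔ (p2 ↔ p6) = True ↔ False = False
p5 ↔ (p3 ↔ (p2 ↔ p6)) = False ↔ False = True
p3 → p1 = True → True = True
p4 ⊕ (p3 → p1) = True ⊕ True = False
(p5 ↔ (p3 ↔ (p2 ↔ p6))) → (p4 ⊕ (p3 → p1)) = True → False = False
p6 ↔ ((p5 ↔ (p3 ↔ (p2 ↔ p6))) → (p4 ⊕ (p3 → p1))) = False ↔ False = True
p4 → p1 = True → True = True
p3 ∨ (p4 → p1) = True ∨ True = True
¬(p3 ∨ (p4 → p1)) = ¬True = False
(p6 ↔ ((p5 ↔ (p3 ↔ (p2 ↔ p6))) → (p4 ⊕ (p3 → p1)))) ⊕ ¬(p3 ∨ (p4 → p1)) = True ⊕ False = True
(p6 ⊕ ((p2 ∨ (p5 → (p3 ⊕ p1))) ↔ (p6 → p1))) ⊕ ((p6 ↔ ((p5 ↔ (p3 ↔ (p2 ↔ p6))) → (p4 ⊕ (p3 → p1)))) ⊕ ¬(p3 ∨ (p4 → p1))) = True ⊕ True = False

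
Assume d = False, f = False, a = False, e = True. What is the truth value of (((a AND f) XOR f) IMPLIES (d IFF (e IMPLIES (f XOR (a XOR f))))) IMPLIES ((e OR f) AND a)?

False

a AND f = False AND False = False
(a AND f) XOR f = False XOR False = False
a XOR f = False XOR False = False
f XOR (a XOR f) = False XOR False = False
e IMPLIES (f XOR (a XOR f)) = True IMPLIES False = False
d IFF (e IMPLIES (f XOR (a XOR f))) = False IFF False = True
((a AND f) XOR f) IMPLIES (d IFF (e IMPLIES (f XOR (a XOR f)))) = False IMPLIES True = True
e OR f = True OR False = True
(e OR f) AND a = True AND False = False
(((a AND f) XOR f) IMPLIES (d IFF (e IMPLIES (f XOR (a XOR f))))) IMPLIES ((e OR f) AND a) = True IMPLIES False = False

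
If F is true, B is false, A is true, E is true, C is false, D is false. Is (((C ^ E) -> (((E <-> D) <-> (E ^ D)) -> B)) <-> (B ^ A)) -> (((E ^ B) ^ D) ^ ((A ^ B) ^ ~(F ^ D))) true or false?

Substituting F=1, B=0, A=1, E=1, C=0, D=0:
C ^ E = 0 ^ 1 = 1
E <-> D = 1 <-> 0 = 0
E ^ D = 1 ^ 0 = 1
(E <-> D) <-> (E ^ D) = 0 <-> 1 = 0
((E <-> D) <-> (E ^ D)) -> B = 0 -> 0 = 1
(C ^ E) -> (((E <-> D) <-> (E ^ D)) -> B) = 1 -> 1 = 1
B ^ A = 0 ^ 1 = 1
((C ^ E) -> (((E <-> D) <-> (E ^ D)) -> B)) <-> (B ^ A) = 1 <-> 1 = 1
E ^ B = 1 ^ 0 = 1
(E ^ B) ^ D = 1 ^ 0 = 1
A ^ B = 1 ^ 0 = 1
F ^ D = 1 ^ 0 = 1
~(F ^ D) = ~1 = 0
(A ^ B) ^ ~(F ^ D) = 1 ^ 0 = 1
((E ^ B) ^ D) ^ ((A ^ B) ^ ~(F ^ D)) = 1 ^ 1 = 0
(((C ^ E) -> (((E <-> D) <-> (E ^ D)) -> B)) <-> (B ^ A)) -> (((E ^ B) ^ D) ^ ((A ^ B) ^ ~(F ^ D))) = 1 -> 0 = 0

0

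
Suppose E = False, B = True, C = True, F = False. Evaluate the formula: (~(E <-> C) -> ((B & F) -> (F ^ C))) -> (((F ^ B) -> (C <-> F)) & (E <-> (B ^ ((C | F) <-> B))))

E <-> C = False <-> True = False
~(E <-> C) = ~False = True
B & F = True & False = False
F ^ C = False ^ True = True
(B & F) -> (F ^ C) = False -> True = True
~(E <-> C) -> ((B & F) -> (F ^ C)) = True -> True = True
F ^ B = False ^ True = True
C <-> F = True <-> False = False
(F ^ B) -> (C <-> F) = True -> False = False
C | F = True | False = True
(C | F) <-> B = True <-> True = True
B ^ ((C | F) <-> B) = True ^ True = False
E <-> (B ^ ((C | F) <-> B)) = False <-> False = True
((F ^ B) -> (C <-> F)) & (E <-> (B ^ ((C | F) <-> B))) = False & True = False
(~(E <-> C) -> ((B & F) -> (F ^ C))) -> (((F ^ B) -> (C <-> F)) & (E <-> (B ^ ((C | F) <-> B)))) = True -> False = False

False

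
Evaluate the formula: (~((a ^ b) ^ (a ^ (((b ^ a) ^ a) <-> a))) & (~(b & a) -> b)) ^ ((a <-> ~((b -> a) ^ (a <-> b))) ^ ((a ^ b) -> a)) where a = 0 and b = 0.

1

Substituting a=0, b=0:
a ^ b = 0 ^ 0 = 0
b ^ a = 0 ^ 0 = 0
(b ^ a) ^ a = 0 ^ 0 = 0
((b ^ a) ^ a) <-> a = 0 <-> 0 = 1
a ^ (((b ^ a) ^ a) <-> a) = 0 ^ 1 = 1
(a ^ b) ^ (a ^ (((b ^ a) ^ a) <-> a)) = 0 ^ 1 = 1
~((a ^ b) ^ (a ^ (((b ^ a) ^ a) <-> a))) = ~1 = 0
b & a = 0 & 0 = 0
~(b & a) = ~0 = 1
~(b & a) -> b = 1 -> 0 = 0
~((a ^ b) ^ (a ^ (((b ^ a) ^ a) <-> a))) & (~(b & a) -> b) = 0 & 0 = 0
b -> a = 0 -> 0 = 1
a <-> b = 0 <-> 0 = 1
(b -> a) ^ (a <-> b) = 1 ^ 1 = 0
~((b -> a) ^ (a <-> b)) = ~0 = 1
a <-> ~((b -> a) ^ (a <-> b)) = 0 <-> 1 = 0
a ^ b = 0 ^ 0 = 0
(a ^ b) -> a = 0 -> 0 = 1
(a <-> ~((b -> a) ^ (a <-> b))) ^ ((a ^ b) -> a) = 0 ^ 1 = 1
(~((a ^ b) ^ (a ^ (((b ^ a) ^ a) <-> a))) & (~(b & a) -> b)) ^ ((a <-> ~((b -> a) ^ (a <-> b))) ^ ((a ^ b) -> a)) = 0 ^ 1 = 1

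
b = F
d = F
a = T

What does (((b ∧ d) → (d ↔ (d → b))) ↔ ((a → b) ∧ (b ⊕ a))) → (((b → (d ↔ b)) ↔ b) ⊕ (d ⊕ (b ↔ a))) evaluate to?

b ∧ d = F ∧ F = F
d → b = F → F = T
d ↔ (d → b) = F ↔ T = F
(b ∧ d) → (d ↔ (d → b)) = F → F = T
a → b = T → F = F
b ⊕ a = F ⊕ T = T
(a → b) ∧ (b ⊕ a) = F ∧ T = F
((b ∧ d) → (d ↔ (d → b))) ↔ ((a → b) ∧ (b ⊕ a)) = T ↔ F = F
d ↔ b = F ↔ F = T
b → (d ↔ b) = F → T = T
(b → (d ↔ b)) ↔ b = T ↔ F = F
b ↔ a = F ↔ T = F
d ⊕ (b ↔ a) = F ⊕ F = F
((b → (d ↔ b)) ↔ b) ⊕ (d ⊕ (b ↔ a)) = F ⊕ F = F
(((b ∧ d) → (d ↔ (d → b))) ↔ ((a → b) ∧ (b ⊕ a))) → (((b → (d ↔ b)) ↔ b) ⊕ (d ⊕ (b ↔ a))) = F → F = T

T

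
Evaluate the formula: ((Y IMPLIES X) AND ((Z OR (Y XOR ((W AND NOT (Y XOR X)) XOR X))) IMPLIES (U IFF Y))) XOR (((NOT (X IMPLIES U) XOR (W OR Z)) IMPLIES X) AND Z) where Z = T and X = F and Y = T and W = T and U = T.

Y IMPLIES X = T IMPLIES F = F
Y XOR X = T XOR F = T
NOT (Y XOR X) = NOT T = F
W AND NOT (Y XOR X) = T AND F = F
(W AND NOT (Y XOR X)) XOR X = F XOR F = F
Y XOR ((W AND NOT (Y XOR X)) XOR X) = T XOR F = T
Z OR (Y XOR ((W AND NOT (Y XOR X)) XOR X)) = T OR T = T
U IFF Y = T IFF T = T
(Z OR (Y XOR ((W AND NOT (Y XOR X)) XOR X))) IMPLIES (U IFF Y) = T IMPLIES T = T
(Y IMPLIES X) AND ((Z OR (Y XOR ((W AND NOT (Y XOR X)) XOR X))) IMPLIES (U IFF Y)) = F AND T = F
X IMPLIES U = F IMPLIES T = T
NOT (X IMPLIES U) = NOT T = F
W OR Z = T OR T = T
NOT (X IMPLIES U) XOR (W OR Z) = F XOR T = T
(NOT (X IMPLIES U) XOR (W OR Z)) IMPLIES X = T IMPLIES F = F
((NOT (X IMPLIES U) XOR (W OR Z)) IMPLIES X) AND Z = F AND T = F
((Y IMPLIES X) AND ((Z OR (Y XOR ((W AND NOT (Y XOR X)) XOR X))) IMPLIES (U IFF Y))) XOR (((NOT (X IMPLIES U) XOR (W OR Z)) IMPLIES X) AND Z) = F XOR F = F

F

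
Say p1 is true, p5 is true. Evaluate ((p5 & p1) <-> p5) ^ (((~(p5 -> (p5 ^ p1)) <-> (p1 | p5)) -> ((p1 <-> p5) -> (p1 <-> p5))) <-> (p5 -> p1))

p5 & p1 = T & T = T
(p5 & p1) <-> p5 = T <-> T = T
p5 ^ p1 = T ^ T = F
p5 -> (p5 ^ p1) = T -> F = F
~(p5 -> (p5 ^ p1)) = ~F = T
p1 | p5 = T | T = T
~(p5 -> (p5 ^ p1)) <-> (p1 | p5) = T <-> T = T
p1 <-> p5 = T <-> T = T
p1 <-> p5 = T <-> T = T
(p1 <-> p5) -> (p1 <-> p5) = T -> T = T
(~(p5 -> (p5 ^ p1)) <-> (p1 | p5)) -> ((p1 <-> p5) -> (p1 <-> p5)) = T -> T = T
p5 -> p1 = T -> T = T
((~(p5 -> (p5 ^ p1)) <-> (p1 | p5)) -> ((p1 <-> p5) -> (p1 <-> p5))) <-> (p5 -> p1) = T <-> T = T
((p5 & p1) <-> p5) ^ (((~(p5 -> (p5 ^ p1)) <-> (p1 | p5)) -> ((p1 <-> p5) -> (p1 <-> p5))) <-> (p5 -> p1)) = T ^ T = F

F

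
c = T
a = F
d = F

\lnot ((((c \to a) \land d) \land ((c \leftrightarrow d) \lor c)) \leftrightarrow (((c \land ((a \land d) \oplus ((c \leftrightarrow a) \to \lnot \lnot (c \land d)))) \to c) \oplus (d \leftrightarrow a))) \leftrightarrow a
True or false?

T

Substituting c=T, a=F, d=F:
c \to a = T \to F = F
(c \to a) \land d = F \land F = F
c \leftrightarrow d = T \leftrightarrow F = F
(c \leftrightarrow d) \lor c = F \lor T = T
((c \to a) \land d) \land ((c \leftrightarrow d) \lor c) = F \land T = F
a \land d = F \land F = F
c \leftrightarrow a = T \leftrightarrow F = F
c \land d = T \land F = F
\lnot (c \land d) = \lnot F = T
\lnot \lnot (c \land d) = \lnot T = F
(c \leftrightarrow a) \to \lnot \lnot (c \land d) = F \to F = T
(a \land d) \oplus ((c \leftrightarrow a) \to \lnot \lnot (c \land d)) = F \oplus T = T
c \land ((a \land d) \oplus ((c \leftrightarrow a) \to \lnot \lnot (c \land d))) = T \land T = T
(c \land ((a \land d) \oplus ((c \leftrightarrow a) \to \lnot \lnot (c \land d)))) \to c = T \to T = T
d \leftrightarrow a = F \leftrightarrow F = T
((c \land ((a \land d) \oplus ((c \leftrightarrow a) \to \lnot \lnot (c \land d)))) \to c) \oplus (d \leftrightarrow a) = T \oplus T = F
(((c \to a) \land d) \land ((c \leftrightarrow d) \lor c)) \leftrightarrow (((c \land ((a \land d) \oplus ((c \leftrightarrow a) \to \lnot \lnot (c \land d)))) \to c) \oplus (d \leftrightarrow a)) = F \leftrightarrow F = T
\lnot ((((c \to a) \land d) \land ((c \leftrightarrow d) \lor c)) \leftrightarrow (((c \land ((a \land d) \oplus ((c \leftrightarrow a) \to \lnot \lnot (c \land d)))) \to c) \oplus (d \leftrightarrow a))) = \lnot T = F
\lnot ((((c \to a) \land d) \land ((c \leftrightarrow d) \lor c)) \leftrightarrow (((c \land ((a \land d) \oplus ((c \leftrightarrow a) \to \lnot \lnot (c \land d)))) \to c) \oplus (d \leftrightarrow a))) \leftrightarrow a = F \leftrightarrow F = T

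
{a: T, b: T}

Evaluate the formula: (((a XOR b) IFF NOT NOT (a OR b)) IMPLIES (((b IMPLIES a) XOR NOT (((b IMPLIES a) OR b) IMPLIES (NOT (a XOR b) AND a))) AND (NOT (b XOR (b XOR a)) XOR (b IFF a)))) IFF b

Substituting a=T, b=T:
a XOR b = T XOR T = F
a OR b = T OR T = T
NOT (a OR b) = NOT T = F
NOT NOT (a OR b) = NOT F = T
(a XOR b) IFF NOT NOT (a OR b) = F IFF T = F
b IMPLIES a = T IMPLIES T = T
b IMPLIES a = T IMPLIES T = T
(b IMPLIES a) OR b = T OR T = T
a XOR b = T XOR T = F
NOT (a XOR b) = NOT F = T
NOT (a XOR b) AND a = T AND T = T
((b IMPLIES a) OR b) IMPLIES (NOT (a XOR b) AND a) = T IMPLIES T = T
NOT (((b IMPLIES a) OR b) IMPLIES (NOT (a XOR b) AND a)) = NOT T = F
(b IMPLIES a) XOR NOT (((b IMPLIES a) OR b) IMPLIES (NOT (a XOR b) AND a)) = T XOR F = T
b XOR a = T XOR T = F
b XOR (b XOR a) = T XOR F = T
NOT (b XOR (b XOR a)) = NOT T = F
b IFF a = T IFF T = T
NOT (b XOR (b XOR a)) XOR (b IFF a) = F XOR T = T
((b IMPLIES a) XOR NOT (((b IMPLIES a) OR b) IMPLIES (NOT (a XOR b) AND a))) AND (NOT (b XOR (b XOR a)) XOR (b IFF a)) = T AND T = T
((a XOR b) IFF NOT NOT (a OR b)) IMPLIES (((b IMPLIES a) XOR NOT (((b IMPLIES a) OR b) IMPLIES (NOT (a XOR b) AND a))) AND (NOT (b XOR (b XOR a)) XOR (b IFF a))) = F IMPLIES T = T
(((a XOR b) IFF NOT NOT (a OR b)) IMPLIES (((b IMPLIES a) XOR NOT (((b IMPLIES a) OR b) IMPLIES (NOT (a XOR b) AND a))) AND (NOT (b XOR (b XOR a)) XOR (b IFF a)))) IFF b = T IFF T = T

T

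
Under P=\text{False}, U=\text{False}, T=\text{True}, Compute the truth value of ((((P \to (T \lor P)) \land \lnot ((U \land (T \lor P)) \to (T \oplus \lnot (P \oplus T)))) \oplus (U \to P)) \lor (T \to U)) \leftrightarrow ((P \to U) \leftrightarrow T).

T \lor P = \text{True} \lor \text{False} = \text{True}
P \to (T \lor P) = \text{False} \to \text{True} = \text{True}
T \lor P = \text{True} \lor \text{False} = \text{True}
U \land (T \lor P) = \text{False} \land \text{True} = \text{False}
P \oplus T = \text{False} \oplus \text{True} = \text{True}
\lnot (P \oplus T) = \lnot \text{True} = \text{False}
T \oplus \lnot (P \oplus T) = \text{True} \oplus \text{False} = \text{True}
(U \land (T \lor P)) \to (T \oplus \lnot (P \oplus T)) = \text{False} \to \text{True} = \text{True}
\lnot ((U \land (T \lor P)) \to (T \oplus \lnot (P \oplus T))) = \lnot \text{True} = \text{False}
(P \to (T \lor P)) \land \lnot ((U \land (T \lor P)) \to (T \oplus \lnot (P \oplus T))) = \text{True} \land \text{False} = \text{False}
U \to P = \text{False} \to \text{False} = \text{True}
((P \to (T \lor P)) \land \lnot ((U \land (T \lor P)) \to (T \oplus \lnot (P \oplus T)))) \oplus (U \to P) = \text{False} \oplus \text{True} = \text{True}
T \to U = \text{True} \to \text{False} = \text{False}
(((P \to (T \lor P)) \land \lnot ((U \land (T \lor P)) \to (T \oplus \lnot (P \oplus T)))) \oplus (U \to P)) \lor (T \to U) = \text{True} \lor \text{False} = \text{True}
P \to U = \text{False} \to \text{False} = \text{True}
(P \to U) \leftrightarrow T = \text{True} \leftrightarrow \text{True} = \text{True}
((((P \to (T \lor P)) \land \lnot ((U \land (T \lor P)) \to (T \oplus \lnot (P \oplus T)))) \oplus (U \to P)) \lor (T \to U)) \leftrightarrow ((P \to U) \leftrightarrow T) = \text{True} \leftrightarrow \text{True} = \text{True}

\text{True}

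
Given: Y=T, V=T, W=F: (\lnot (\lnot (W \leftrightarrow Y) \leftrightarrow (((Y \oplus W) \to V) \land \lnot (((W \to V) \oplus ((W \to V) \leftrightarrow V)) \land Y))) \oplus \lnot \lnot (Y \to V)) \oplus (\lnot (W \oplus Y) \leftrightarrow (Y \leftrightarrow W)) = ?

Substituting Y=T, V=T, W=F:
W \leftrightarrow Y = F \leftrightarrow T = F
\lnot (W \leftrightarrow Y) = \lnot F = T
Y \oplus W = T \oplus F = T
(Y \oplus W) \to V = T \to T = T
W \to V = F \to T = T
W \to V = F \to T = T
(W \to V) \leftrightarrow V = T \leftrightarrow T = T
(W \to V) \oplus ((W \to V) \leftrightarrow V) = T \oplus T = F
((W \to V) \oplus ((W \to V) \leftrightarrow V)) \land Y = F \land T = F
\lnot (((W \to V) \oplus ((W \to V) \leftrightarrow V)) \land Y) = \lnot F = T
((Y \oplus W) \to V) \land \lnot (((W \to V) \oplus ((W \to V) \leftrightarrow V)) \land Y) = T \land T = T
\lnot (W \leftrightarrow Y) \leftrightarrow (((Y \oplus W) \to V) \land \lnot (((W \to V) \oplus ((W \to V) \leftrightarrow V)) \land Y)) = T \leftrightarrow T = T
\lnot (\lnot (W \leftrightarrow Y) \leftrightarrow (((Y \oplus W) \to V) \land \lnot (((W \to V) \oplus ((W \to V) \leftrightarrow V)) \land Y))) = \lnot T = F
Y \to V = T \to T = T
\lnot (Y \to V) = \lnot T = F
\lnot \lnot (Y \to V) = \lnot F = T
\lnot (\lnot (W \leftrightarrow Y) \leftrightarrow (((Y \oplus W) \to V) \land \lnot (((W \to V) \oplus ((W \to V) \leftrightarrow V)) \land Y))) \oplus \lnot \lnot (Y \to V) = F \oplus T = T
W \oplus Y = F \oplus T = T
\lnot (W \oplus Y) = \lnot T = F
Y \leftrightarrow W = T \leftrightarrow F = F
\lnot (W \oplus Y) \leftrightarrow (Y \leftrightarrow W) = F \leftrightarrow F = T
(\lnot (\lnot (W \leftrightarrow Y) \leftrightarrow (((Y \oplus W) \to V) \land \lnot (((W \to V) \oplus ((W \to V) \leftrightarrow V)) \land Y))) \oplus \lnot \lnot (Y \to V)) \oplus (\lnot (W \oplus Y) \leftrightarrow (Y \leftrightarrow W)) = T \oplus T = F

F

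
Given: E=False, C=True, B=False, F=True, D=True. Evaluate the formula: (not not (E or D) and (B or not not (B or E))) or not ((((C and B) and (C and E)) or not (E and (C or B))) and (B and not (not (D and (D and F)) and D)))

True

E or D = False or True = True
not (E or D) = not True = False
not not (E or D) = not False = True
B or E = False or False = False
not (B or E) = not False = True
not not (B or E) = not True = False
B or not not (B or E) = False or False = False
not not (E or D) and (B or not not (B or E)) = True and False = False
C and B = True and False = False
C and E = True and False = False
(C and B) and (C and E) = False and False = False
C or B = True or False = True
E and (C or B) = False and True = False
not (E and (C or B)) = not False = True
((C and B) and (C and E)) or not (E and (C or B)) = False or True = True
D and F = True and True = True
D and (D and F) = True and True = True
not (D and (D and F)) = not True = False
not (D and (D and F)) and D = False and True = False
not (not (D and (D and F)) and D) = not False = True
B and not (not (D and (D and F)) and D) = False and True = False
(((C and B) and (C and E)) or not (E and (C or B))) and (B and not (not (D and (D and F)) and D)) = True and False = False
not ((((C and B) and (C and E)) or not (E and (C or B))) and (B and not (not (D and (D and F)) and D))) = not False = True
(not not (E or D) and (B or not not (B or E))) or not ((((C and B) and (C and E)) or not (E and (C or B))) and (B and not (not (D and (D and F)) and D))) = False or True = True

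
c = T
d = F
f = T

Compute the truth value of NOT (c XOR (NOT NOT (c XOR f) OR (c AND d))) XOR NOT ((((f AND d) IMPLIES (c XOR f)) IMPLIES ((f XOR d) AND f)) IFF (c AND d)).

c XOR f = T XOR T = F
NOT (c XOR f) = NOT F = T
NOT NOT (c XOR f) = NOT T = F
c AND d = T AND F = F
NOT NOT (c XOR f) OR (c AND d) = F OR F = F
c XOR (NOT NOT (c XOR f) OR (c AND d)) = T XOR F = T
NOT (c XOR (NOT NOT (c XOR f) OR (c AND d))) = NOT T = F
f AND d = T AND F = F
c XOR f = T XOR T = F
(f AND d) IMPLIES (c XOR f) = F IMPLIES F = T
f XOR d = T XOR F = T
(f XOR d) AND f = T AND T = T
((f AND d) IMPLIES (c XOR f)) IMPLIES ((f XOR d) AND f) = T IMPLIES T = T
c AND d = T AND F = F
(((f AND d) IMPLIES (c XOR f)) IMPLIES ((f XOR d) AND f)) IFF (c AND d) = T IFF F = F
NOT ((((f AND d) IMPLIES (c XOR f)) IMPLIES ((f XOR d) AND f)) IFF (c AND d)) = NOT F = T
NOT (c XOR (NOT NOT (c XOR f) OR (c AND d))) XOR NOT ((((f AND d) IMPLIES (c XOR f)) IMPLIES ((f XOR d) AND f)) IFF (c AND d)) = F XOR T = T

T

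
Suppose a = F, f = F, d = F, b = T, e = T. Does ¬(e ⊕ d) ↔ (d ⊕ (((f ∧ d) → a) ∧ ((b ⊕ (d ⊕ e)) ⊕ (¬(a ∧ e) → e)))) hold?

e ⊕ d = T ⊕ F = T
¬(e ⊕ d) = ¬T = F
f ∧ d = F ∧ F = F
(f ∧ d) → a = F → F = T
d ⊕ e = F ⊕ T = T
b ⊕ (d ⊕ e) = T ⊕ T = F
a ∧ e = F ∧ T = F
¬(a ∧ e) = ¬F = T
¬(a ∧ e) → e = T → T = T
(b ⊕ (d ⊕ e)) ⊕ (¬(a ∧ e) → e) = F ⊕ T = T
((f ∧ d) → a) ∧ ((b ⊕ (d ⊕ e)) ⊕ (¬(a ∧ e) → e)) = T ∧ T = T
d ⊕ (((f ∧ d) → a) ∧ ((b ⊕ (d ⊕ e)) ⊕ (¬(a ∧ e) → e))) = F ⊕ T = T
¬(e ⊕ d) ↔ (d ⊕ (((f ∧ d) → a) ∧ ((b ⊕ (d ⊕ e)) ⊕ (¬(a ∧ e) → e)))) = F ↔ T = F

F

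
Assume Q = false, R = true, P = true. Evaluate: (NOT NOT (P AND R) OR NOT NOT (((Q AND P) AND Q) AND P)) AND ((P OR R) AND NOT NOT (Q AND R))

P AND R = true AND true = true
NOT (P AND R) = NOT true = false
NOT NOT (P AND R) = NOT false = true
Q AND P = false AND true = false
(Q AND P) AND Q = false AND false = false
((Q AND P) AND Q) AND P = false AND true = false
NOT (((Q AND P) AND Q) AND P) = NOT false = true
NOT NOT (((Q AND P) AND Q) AND P) = NOT true = false
NOT NOT (P AND R) OR NOT NOT (((Q AND P) AND Q) AND P) = true OR false = true
P OR R = true OR true = true
Q AND R = false AND true = false
NOT (Q AND R) = NOT false = true
NOT NOT (Q AND R) = NOT true = false
(P OR R) AND NOT NOT (Q AND R) = true AND false = false
(NOT NOT (P AND R) OR NOT NOT (((Q AND P) AND Q) AND P)) AND ((P OR R) AND NOT NOT (Q AND R)) = true AND false = false

false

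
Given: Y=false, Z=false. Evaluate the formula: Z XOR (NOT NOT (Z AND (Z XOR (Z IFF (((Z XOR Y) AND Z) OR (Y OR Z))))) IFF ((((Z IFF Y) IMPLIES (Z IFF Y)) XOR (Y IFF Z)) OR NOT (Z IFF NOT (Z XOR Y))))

false

Substituting Y=false, Z=false:
Z XOR Y = false XOR false = false
(Z XOR Y) AND Z = false AND false = false
Y OR Z = false OR false = false
((Z XOR Y) AND Z) OR (Y OR Z) = false OR false = false
Z IFF (((Z XOR Y) AND Z) OR (Y OR Z)) = false IFF false = true
Z XOR (Z IFF (((Z XOR Y) AND Z) OR (Y OR Z))) = false XOR true = true
Z AND (Z XOR (Z IFF (((Z XOR Y) AND Z) OR (Y OR Z)))) = false AND true = false
NOT (Z AND (Z XOR (Z IFF (((Z XOR Y) AND Z) OR (Y OR Z))))) = NOT false = true
NOT NOT (Z AND (Z XOR (Z IFF (((Z XOR Y) AND Z) OR (Y OR Z))))) = NOT true = false
Z IFF Y = false IFF false = true
Z IFF Y = false IFF false = true
(Z IFF Y) IMPLIES (Z IFF Y) = true IMPLIES true = true
Y IFF Z = false IFF false = true
((Z IFF Y) IMPLIES (Z IFF Y)) XOR (Y IFF Z) = true XOR true = false
Z XOR Y = false XOR false = false
NOT (Z XOR Y) = NOT false = true
Z IFF NOT (Z XOR Y) = false IFF true = false
NOT (Z IFF NOT (Z XOR Y)) = NOT false = true
(((Z IFF Y) IMPLIES (Z IFF Y)) XOR (Y IFF Z)) OR NOT (Z IFF NOT (Z XOR Y)) = false OR true = true
NOT NOT (Z AND (Z XOR (Z IFF (((Z XOR Y) AND Z) OR (Y OR Z))))) IFF ((((Z IFF Y) IMPLIES (Z IFF Y)) XOR (Y IFF Z)) OR NOT (Z IFF NOT (Z XOR Y))) = false IFF true = false
Z XOR (NOT NOT (Z AND (Z XOR (Z IFF (((Z XOR Y) AND Z) OR (Y OR Z))))) IFF ((((Z IFF Y) IMPLIES (Z IFF Y)) XOR (Y IFF Z)) OR NOT (Z IFF NOT (Z XOR Y)))) = false XOR false = false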